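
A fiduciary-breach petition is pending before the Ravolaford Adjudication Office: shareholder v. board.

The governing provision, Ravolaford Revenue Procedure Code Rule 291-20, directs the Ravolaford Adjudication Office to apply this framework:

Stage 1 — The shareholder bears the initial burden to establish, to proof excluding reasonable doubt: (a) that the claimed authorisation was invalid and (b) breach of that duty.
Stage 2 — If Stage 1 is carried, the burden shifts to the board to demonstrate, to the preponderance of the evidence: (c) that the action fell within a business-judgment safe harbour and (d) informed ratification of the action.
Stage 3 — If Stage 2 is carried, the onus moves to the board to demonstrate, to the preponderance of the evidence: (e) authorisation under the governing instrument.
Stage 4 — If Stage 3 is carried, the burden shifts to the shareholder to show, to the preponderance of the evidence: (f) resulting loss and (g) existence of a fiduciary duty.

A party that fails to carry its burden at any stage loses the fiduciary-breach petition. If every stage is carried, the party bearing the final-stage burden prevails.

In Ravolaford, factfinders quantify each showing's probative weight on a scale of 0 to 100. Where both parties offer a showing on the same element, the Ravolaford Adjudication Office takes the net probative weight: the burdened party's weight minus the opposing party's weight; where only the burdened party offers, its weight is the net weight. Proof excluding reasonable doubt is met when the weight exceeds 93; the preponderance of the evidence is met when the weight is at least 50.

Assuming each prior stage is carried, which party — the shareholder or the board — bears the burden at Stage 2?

Stage 2's rule assigns the burden to the board (to the preponderance of the evidence).

board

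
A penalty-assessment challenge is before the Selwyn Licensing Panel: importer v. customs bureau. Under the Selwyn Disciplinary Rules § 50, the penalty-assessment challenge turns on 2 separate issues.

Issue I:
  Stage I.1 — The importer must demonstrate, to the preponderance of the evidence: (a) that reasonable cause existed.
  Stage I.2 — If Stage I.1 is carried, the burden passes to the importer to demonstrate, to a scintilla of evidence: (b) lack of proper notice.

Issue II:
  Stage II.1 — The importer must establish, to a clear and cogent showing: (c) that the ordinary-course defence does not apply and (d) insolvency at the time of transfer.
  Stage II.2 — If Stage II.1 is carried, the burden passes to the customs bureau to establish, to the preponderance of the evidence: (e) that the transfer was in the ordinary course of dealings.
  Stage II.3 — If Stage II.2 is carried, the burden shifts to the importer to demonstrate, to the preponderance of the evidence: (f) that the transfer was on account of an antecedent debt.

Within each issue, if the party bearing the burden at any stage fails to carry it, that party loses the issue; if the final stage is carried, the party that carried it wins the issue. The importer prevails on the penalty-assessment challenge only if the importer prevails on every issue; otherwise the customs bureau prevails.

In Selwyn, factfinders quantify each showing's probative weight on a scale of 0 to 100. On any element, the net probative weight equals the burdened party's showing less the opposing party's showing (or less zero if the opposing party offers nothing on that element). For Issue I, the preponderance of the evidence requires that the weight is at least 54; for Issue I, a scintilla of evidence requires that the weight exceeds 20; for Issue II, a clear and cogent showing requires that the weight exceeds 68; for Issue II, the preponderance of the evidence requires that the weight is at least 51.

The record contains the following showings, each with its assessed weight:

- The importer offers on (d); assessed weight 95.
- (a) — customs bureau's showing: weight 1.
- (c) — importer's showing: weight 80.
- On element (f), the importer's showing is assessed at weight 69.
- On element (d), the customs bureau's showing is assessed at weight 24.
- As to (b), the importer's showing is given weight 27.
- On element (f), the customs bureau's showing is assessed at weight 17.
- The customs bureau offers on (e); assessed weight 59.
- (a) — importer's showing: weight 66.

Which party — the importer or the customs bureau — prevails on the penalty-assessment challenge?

importer

— Issue I —
Stage I.1 (importer, the preponderance of the evidence, weight is at least 54): (a) net 66−1=65 ≥ 54 — meets.
  Stage I.1 carried; the burden remains with the importer.
Stage I.2 (importer, a scintilla of evidence, weight exceeds 20): (b) 27 > 20 — meets.
  Stage I.2 carried; the final stage is satisfied.
All stages carried — the importer prevails on this issue.
— Issue II —
Stage II.1 — burden on importer; standard: a clear and cogent showing (weight exceeds 68).
    (c): 80 > 68 [met]
    (d): 95 − 24 = 71 > 68 [met]
  All elements met. The burden passes to the customs bureau.
Stage II.2 — burden on customs bureau; standard: the preponderance of the evidence (weight is at least 51).
    (e): 59 ≥ 51 [met]
  Stage II.2 carried; the burden shifts to the importer.
Stage II.3 — burden on importer; standard: the preponderance of the evidence (weight is at least 51).
    (f): 69 − 17 = 52 ≥ 51 [met]
  Stage II.3 carried; the final stage is satisfied.
All stages carried — the importer prevails on this issue.
Per-issue: Issue I → importer; Issue II → importer. The importer must prevail on every issue; overall, the importer prevails.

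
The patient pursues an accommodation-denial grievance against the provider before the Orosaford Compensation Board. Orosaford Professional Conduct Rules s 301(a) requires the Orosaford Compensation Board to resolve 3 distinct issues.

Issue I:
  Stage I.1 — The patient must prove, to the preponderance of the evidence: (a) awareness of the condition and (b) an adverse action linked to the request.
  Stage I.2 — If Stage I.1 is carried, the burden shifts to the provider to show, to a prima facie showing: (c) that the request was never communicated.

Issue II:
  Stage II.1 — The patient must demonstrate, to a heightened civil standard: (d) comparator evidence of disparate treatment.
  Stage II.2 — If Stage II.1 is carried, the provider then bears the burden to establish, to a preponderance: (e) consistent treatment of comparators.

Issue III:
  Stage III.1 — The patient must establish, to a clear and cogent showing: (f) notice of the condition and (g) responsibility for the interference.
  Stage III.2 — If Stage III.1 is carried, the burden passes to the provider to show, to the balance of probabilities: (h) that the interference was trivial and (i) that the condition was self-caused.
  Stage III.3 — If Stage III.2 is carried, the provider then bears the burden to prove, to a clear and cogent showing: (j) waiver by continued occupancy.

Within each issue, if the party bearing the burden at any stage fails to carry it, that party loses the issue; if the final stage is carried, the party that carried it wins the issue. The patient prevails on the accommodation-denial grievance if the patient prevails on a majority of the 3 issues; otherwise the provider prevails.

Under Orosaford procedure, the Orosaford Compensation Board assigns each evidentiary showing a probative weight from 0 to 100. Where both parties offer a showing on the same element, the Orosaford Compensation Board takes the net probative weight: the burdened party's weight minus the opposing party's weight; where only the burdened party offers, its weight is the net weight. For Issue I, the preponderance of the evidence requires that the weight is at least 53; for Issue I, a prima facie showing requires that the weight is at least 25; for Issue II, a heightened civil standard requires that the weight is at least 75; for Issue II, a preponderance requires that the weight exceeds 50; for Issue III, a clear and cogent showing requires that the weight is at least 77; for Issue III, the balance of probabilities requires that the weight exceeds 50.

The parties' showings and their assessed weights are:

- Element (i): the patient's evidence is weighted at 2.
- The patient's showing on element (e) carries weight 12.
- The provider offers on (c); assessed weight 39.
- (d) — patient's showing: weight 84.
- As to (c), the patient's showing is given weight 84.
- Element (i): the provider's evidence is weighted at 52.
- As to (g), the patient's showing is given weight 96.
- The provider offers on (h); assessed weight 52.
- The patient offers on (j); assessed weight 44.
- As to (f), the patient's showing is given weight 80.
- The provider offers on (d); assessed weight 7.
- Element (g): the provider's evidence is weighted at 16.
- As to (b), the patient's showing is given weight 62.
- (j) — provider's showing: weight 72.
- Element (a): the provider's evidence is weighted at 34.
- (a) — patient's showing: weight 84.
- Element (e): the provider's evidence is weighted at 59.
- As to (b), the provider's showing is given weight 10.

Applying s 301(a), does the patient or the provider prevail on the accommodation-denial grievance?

patient

— Issue I —
At Stage I.1 the patient must meet the preponderance of the evidence (weight is at least 53): on (a) the weight is 84 less the opposing 34 gives net 50, < 53, so (a) does not meet the standard; on (b) the weight is 62 less the opposing 10 gives net 52, < 53, so (b) does not meet the standard.
  The patient does not carry Stage I.1.
The provider prevails on this issue.
— Issue II —
Stage II.1 — burden on patient; standard: a heightened civil standard (weight is at least 75).
    (d): 84 − 7 = 77 ≥ 75 [met]
  All elements met. The burden passes to the provider.
Stage II.2 — burden on provider; standard: a preponderance (weight exceeds 50).
    (e): 59 − 12 = 47 ≤ 50 [not met]
  The provider does not carry Stage II.2.
The patient prevails on this issue.
— Issue III —
Stage III.1 — burden on patient; standard: a clear and cogent showing (weight is at least 77).
    (f): 80 ≥ 77 [met]
    (g): 96 − 16 = 80 ≥ 77 [met]
  Stage III.1 carried; the burden shifts to the provider.
Stage III.2 — burden on provider; standard: the balance of probabilities (weight exceeds 50).
    (h): 52 > 50 [met]
    (i): 52 − 2 = 50 ≤ 50 [not met]
  Not every element is met, so the provider fails to carry Stage III.2.
The patient prevails on this issue.
Per-issue: Issue I → provider; Issue II → patient; Issue III → patient. The patient must prevail on a majority of issues; overall, the patient prevails.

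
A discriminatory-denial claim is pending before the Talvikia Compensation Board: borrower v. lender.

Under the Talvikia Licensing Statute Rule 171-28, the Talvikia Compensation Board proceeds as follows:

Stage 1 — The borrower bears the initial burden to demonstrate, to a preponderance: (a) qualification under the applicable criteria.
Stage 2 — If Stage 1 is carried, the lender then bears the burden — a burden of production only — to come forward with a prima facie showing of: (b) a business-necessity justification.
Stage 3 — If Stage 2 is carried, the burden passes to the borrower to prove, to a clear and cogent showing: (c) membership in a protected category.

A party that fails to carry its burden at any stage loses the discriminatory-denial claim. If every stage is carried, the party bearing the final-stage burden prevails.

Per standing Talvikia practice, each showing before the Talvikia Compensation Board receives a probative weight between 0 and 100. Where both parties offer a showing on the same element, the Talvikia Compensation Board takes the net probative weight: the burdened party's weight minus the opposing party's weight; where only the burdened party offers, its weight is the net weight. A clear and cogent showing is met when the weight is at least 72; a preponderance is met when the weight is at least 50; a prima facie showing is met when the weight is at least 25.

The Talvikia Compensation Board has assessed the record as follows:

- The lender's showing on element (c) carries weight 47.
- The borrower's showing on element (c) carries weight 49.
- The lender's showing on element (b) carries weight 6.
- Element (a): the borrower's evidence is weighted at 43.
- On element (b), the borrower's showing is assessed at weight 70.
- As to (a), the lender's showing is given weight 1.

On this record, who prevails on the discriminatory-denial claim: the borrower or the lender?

At Stage 1 the borrower must meet a preponderance (weight is at least 50): on (a) the weight is 43 less the opposing 1 gives net 42, < 50, so (a) does not meet the standard.
  Stage 1 not carried; the borrower fails its burden.
So the lender prevails.

lender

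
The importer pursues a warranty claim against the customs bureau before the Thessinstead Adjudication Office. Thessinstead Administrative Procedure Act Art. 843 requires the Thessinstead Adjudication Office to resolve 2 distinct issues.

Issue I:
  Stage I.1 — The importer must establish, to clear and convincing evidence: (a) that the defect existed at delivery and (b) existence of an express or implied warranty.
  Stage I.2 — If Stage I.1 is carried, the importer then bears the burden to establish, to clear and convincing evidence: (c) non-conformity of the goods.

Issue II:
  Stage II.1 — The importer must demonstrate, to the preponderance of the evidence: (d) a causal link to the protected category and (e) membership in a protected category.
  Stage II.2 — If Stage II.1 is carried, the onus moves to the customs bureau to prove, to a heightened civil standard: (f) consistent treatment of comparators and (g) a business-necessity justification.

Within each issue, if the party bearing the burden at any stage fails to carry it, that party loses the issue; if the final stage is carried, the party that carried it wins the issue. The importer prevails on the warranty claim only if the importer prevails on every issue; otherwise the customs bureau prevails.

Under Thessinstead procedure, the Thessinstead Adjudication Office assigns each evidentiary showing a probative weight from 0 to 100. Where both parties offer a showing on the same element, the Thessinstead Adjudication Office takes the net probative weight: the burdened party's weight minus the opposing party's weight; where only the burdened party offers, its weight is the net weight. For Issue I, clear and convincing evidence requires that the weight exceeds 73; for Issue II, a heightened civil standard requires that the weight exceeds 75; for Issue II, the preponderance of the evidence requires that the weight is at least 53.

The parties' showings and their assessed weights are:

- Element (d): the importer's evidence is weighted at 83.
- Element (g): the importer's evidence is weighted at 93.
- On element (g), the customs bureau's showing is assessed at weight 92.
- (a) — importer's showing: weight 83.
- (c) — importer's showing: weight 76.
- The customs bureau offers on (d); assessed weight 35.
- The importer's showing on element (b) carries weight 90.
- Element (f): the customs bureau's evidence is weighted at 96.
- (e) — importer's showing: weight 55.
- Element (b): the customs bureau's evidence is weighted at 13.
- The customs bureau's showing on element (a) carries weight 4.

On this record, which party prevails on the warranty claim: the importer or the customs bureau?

customs bureau

— Issue I —
Stage I.1 (importer, clear and convincing evidence, weight exceeds 73): (a) net 83−4=79 > 73 — meets; (b) net 90−13=77 > 73 — meets.
  Stage I.1 is satisfied; the importer continues to bear the burden.
Stage I.2 (importer, clear and convincing evidence, weight exceeds 73): (c) 76 > 73 — meets.
  All elements met at the final stage.
Every stage carried; the importer prevails on this issue.
— Issue II —
At Stage II.1 the importer must meet the preponderance of the evidence (weight is at least 53): on (d) the weight is 83 less the opposing 35 gives net 48, < 53, so (d) does not meet the standard; on (e) the weight is 55, which does reach 53, so (e) meets the standard.
  The importer does not carry Stage II.1.
The analysis ends at Stage II.1; the customs bureau prevails on this issue.
Per-issue: Issue I → importer; Issue II → customs bureau. The importer must prevail on every issue; overall, the customs bureau prevails.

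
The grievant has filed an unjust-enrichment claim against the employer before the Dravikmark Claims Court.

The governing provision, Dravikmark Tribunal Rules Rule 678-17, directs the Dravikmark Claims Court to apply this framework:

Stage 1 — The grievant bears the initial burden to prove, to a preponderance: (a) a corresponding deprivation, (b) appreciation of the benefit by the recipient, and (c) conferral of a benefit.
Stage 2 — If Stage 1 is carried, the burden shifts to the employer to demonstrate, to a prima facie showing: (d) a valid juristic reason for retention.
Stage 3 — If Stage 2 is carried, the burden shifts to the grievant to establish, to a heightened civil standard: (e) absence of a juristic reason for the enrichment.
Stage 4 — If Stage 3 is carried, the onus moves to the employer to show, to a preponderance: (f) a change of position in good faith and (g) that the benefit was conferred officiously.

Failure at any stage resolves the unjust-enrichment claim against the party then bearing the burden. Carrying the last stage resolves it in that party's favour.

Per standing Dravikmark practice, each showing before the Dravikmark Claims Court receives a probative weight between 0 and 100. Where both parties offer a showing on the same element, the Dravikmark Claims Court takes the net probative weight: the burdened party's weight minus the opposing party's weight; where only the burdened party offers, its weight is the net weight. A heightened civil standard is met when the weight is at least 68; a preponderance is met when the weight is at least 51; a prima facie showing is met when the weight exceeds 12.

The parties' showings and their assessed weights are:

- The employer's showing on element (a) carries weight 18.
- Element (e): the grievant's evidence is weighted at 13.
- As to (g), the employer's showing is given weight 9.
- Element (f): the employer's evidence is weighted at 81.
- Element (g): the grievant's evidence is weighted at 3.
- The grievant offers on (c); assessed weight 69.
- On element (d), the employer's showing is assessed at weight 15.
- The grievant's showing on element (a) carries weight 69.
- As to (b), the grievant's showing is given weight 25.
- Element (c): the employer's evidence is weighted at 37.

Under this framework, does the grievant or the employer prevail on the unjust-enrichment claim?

Stage 1 — burden on grievant; standard: a preponderance (weight is at least 51).
    (a): 69 − 18 = 51 ≥ 51 [met]
    (b): 25 < 51 [not met]
    (c): 69 − 37 = 32 < 51 [not met]
  Stage 1 not carried; the grievant fails its burden.
So the employer prevails.

employer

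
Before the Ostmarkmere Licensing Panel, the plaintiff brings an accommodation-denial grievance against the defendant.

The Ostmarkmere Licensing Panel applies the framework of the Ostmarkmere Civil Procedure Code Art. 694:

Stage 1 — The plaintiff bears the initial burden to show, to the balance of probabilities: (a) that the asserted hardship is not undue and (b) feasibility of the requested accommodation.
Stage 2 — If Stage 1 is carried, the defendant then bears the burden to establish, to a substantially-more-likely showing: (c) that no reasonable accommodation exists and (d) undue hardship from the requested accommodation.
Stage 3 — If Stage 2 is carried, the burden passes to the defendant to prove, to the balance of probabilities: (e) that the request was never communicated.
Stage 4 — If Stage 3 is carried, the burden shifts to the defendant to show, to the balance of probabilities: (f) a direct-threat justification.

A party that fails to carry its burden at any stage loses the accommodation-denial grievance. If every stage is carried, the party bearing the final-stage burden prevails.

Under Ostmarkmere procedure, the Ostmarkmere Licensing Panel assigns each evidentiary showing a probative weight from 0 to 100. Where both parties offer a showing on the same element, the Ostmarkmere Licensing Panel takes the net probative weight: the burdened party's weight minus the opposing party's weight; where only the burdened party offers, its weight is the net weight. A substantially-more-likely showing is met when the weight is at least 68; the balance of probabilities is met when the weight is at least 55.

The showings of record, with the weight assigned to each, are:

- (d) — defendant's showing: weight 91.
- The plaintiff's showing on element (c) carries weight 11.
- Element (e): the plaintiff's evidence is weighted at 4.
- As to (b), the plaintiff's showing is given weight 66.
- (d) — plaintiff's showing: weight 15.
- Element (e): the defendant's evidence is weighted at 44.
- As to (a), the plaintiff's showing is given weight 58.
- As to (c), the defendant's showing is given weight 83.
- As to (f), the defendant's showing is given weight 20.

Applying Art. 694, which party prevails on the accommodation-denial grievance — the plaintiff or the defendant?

Stage 1 — burden on plaintiff; standard: the balance of probabilities (weight is at least 55).
    (a): 58 ≥ 55 [met]
    (b): 66 ≥ 55 [met]
  Stage 1 carried; the burden shifts to the defendant.
Stage 2 — burden on defendant; standard: a substantially-more-likely showing (weight is at least 68).
    (c): 83 − 11 = 72 ≥ 68 [met]
    (d): 91 − 15 = 76 ≥ 68 [met]
  Stage 2 is satisfied; the defendant continues to bear the burden.
Stage 3 — burden on defendant; standard: the balance of probabilities (weight is at least 55).
    (e): 44 − 4 = 40 < 55 [not met]
  The defendant does not carry Stage 3.
The plaintiff prevails.

plaintiff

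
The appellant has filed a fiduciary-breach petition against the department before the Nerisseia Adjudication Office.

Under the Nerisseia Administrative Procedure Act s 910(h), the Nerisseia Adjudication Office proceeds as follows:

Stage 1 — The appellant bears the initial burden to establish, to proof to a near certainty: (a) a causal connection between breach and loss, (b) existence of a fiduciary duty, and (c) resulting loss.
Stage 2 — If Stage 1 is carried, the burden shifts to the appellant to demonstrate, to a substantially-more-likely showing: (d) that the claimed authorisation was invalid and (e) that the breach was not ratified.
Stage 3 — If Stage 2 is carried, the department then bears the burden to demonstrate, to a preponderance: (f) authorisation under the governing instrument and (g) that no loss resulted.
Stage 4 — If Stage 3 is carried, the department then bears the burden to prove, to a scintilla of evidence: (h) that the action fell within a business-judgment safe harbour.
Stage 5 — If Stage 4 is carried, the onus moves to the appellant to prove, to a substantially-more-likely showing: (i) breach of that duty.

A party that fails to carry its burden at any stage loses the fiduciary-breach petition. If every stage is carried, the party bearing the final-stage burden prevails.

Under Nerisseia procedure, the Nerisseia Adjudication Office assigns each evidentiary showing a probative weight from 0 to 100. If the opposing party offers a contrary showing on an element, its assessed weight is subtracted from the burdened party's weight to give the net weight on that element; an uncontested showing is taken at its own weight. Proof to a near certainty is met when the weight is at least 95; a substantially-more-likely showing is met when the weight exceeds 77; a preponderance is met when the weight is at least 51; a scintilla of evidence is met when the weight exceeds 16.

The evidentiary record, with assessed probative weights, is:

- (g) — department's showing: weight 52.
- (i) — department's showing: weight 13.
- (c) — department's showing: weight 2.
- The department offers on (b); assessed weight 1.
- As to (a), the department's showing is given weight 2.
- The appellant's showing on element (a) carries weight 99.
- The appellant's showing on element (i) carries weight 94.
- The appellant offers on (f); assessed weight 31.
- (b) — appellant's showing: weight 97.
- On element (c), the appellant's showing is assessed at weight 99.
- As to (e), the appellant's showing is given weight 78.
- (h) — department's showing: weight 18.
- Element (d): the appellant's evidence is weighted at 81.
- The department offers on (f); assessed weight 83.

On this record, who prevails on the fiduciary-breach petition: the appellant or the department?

Stage 1 — burden on appellant; standard: proof to a near certainty (weight is at least 95).
    (a): 99 − 2 = 97 ≥ 95 [met]
    (b): 97 − 1 = 96 ≥ 95 [met]
    (c): 99 − 2 = 97 ≥ 95 [met]
  All elements met. The appellant retains the burden for Stage 2.
Stage 2 — burden on appellant; standard: a substantially-more-likely showing (weight exceeds 77).
    (d): 81 > 77 [met]
    (e): 78 > 77 [met]
  The appellant carries Stage 2; the department now bears the burden.
Stage 3 — burden on department; standard: a preponderance (weight is at least 51).
    (f): 83 − 31 = 52 ≥ 51 [met]
    (g): 52 ≥ 51 [met]
  Stage 3 carried; the burden remains with the department.
Stage 4 — burden on department; standard: a scintilla of evidence (weight exceeds 16).
    (h): 18 > 16 [met]
  All elements met. The burden passes to the appellant.
Stage 5 — burden on appellant; standard: a substantially-more-likely showing (weight exceeds 77).
    (i): 94 − 13 = 81 > 77 [met]
  Stage 5 carried; the final stage is satisfied.
All stages carried — the appellant prevails.

appellant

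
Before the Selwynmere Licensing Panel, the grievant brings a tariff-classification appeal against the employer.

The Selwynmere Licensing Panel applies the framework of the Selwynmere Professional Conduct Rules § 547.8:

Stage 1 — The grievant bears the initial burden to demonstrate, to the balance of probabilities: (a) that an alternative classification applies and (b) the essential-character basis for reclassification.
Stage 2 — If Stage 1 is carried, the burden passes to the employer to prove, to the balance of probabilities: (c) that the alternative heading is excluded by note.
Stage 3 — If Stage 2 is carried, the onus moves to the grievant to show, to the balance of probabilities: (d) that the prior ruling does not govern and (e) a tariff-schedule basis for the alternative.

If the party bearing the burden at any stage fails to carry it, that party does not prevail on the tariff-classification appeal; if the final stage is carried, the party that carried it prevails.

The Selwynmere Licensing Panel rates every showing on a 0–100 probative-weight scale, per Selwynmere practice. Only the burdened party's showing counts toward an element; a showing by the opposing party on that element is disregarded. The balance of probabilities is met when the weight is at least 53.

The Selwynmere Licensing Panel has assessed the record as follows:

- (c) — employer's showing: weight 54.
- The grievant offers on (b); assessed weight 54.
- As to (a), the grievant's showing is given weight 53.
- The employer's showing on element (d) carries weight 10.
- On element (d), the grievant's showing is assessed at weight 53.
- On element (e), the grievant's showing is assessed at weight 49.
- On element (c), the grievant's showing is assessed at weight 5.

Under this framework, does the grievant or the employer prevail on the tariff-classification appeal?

employer

Stage 1 — burden on grievant; standard: the balance of probabilities (weight is at least 53).
    (a): 53 ≥ 53 [met]
    (b): 54 ≥ 53 [met]
  Stage 1 is satisfied; the onus moves to the employer.
Stage 2 — burden on employer; standard: the balance of probabilities (weight is at least 53).
    (c): 54 (grievant's 5 disregarded) ≥ 53 [met]
  Stage 2 carried; the burden shifts to the grievant.
Stage 3 — burden on grievant; standard: the balance of probabilities (weight is at least 53).
    (d): 53 (employer's 10 disregarded) ≥ 53 [met]
    (e): 49 < 53 [not met]
  The grievant does not carry Stage 3.
The employer prevails.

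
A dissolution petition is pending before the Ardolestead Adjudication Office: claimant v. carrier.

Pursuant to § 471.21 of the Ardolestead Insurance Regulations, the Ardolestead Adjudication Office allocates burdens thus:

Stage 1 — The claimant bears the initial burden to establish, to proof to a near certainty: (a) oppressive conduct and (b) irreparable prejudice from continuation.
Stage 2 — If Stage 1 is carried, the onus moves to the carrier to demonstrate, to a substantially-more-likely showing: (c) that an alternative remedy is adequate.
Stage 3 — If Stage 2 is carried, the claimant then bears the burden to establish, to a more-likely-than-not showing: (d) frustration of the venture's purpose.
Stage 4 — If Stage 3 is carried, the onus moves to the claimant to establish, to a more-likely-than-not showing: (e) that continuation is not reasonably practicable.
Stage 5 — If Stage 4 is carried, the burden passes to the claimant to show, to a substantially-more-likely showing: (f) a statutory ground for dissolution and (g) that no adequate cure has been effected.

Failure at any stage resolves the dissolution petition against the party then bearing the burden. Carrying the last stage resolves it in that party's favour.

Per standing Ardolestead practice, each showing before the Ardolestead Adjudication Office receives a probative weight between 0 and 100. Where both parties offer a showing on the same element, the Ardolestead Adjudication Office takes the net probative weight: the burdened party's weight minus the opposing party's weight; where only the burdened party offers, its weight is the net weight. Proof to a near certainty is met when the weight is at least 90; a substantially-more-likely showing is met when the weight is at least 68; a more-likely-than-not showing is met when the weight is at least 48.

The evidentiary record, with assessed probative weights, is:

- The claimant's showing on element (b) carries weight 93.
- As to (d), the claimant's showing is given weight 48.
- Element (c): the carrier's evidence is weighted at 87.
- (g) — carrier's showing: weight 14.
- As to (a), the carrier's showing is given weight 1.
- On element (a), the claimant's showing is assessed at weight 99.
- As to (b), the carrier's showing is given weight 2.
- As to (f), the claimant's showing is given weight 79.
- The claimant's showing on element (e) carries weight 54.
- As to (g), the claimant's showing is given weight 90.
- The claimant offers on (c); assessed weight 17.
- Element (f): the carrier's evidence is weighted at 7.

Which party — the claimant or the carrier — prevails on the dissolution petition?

Stage 1 — burden on claimant; standard: proof to a near certainty (weight is at least 90).
    (a): 99 − 1 = 98 ≥ 90 [met]
    (b): 93 − 2 = 91 ≥ 90 [met]
  All elements met. The burden passes to the carrier.
Stage 2 — burden on carrier; standard: a substantially-more-likely showing (weight is at least 68).
    (c): 87 − 17 = 70 ≥ 68 [met]
  All elements met. The burden passes to the claimant.
Stage 3 — burden on claimant; standard: a more-likely-than-not showing (weight is at least 48).
    (d): 48 ≥ 48 [met]
  All elements met. The claimant retains the burden for Stage 4.
Stage 4 — burden on claimant; standard: a more-likely-than-not showing (weight is at least 48).
    (e): 54 ≥ 48 [met]
  All elements met. The claimant retains the burden for Stage 5.
Stage 5 — burden on claimant; standard: a substantially-more-likely showing (weight is at least 68).
    (f): 79 − 7 = 72 ≥ 68 [met]
    (g): 90 − 14 = 76 ≥ 68 [met]
  All elements met at the final stage.
Every stage carried; the claimant prevails.

claimant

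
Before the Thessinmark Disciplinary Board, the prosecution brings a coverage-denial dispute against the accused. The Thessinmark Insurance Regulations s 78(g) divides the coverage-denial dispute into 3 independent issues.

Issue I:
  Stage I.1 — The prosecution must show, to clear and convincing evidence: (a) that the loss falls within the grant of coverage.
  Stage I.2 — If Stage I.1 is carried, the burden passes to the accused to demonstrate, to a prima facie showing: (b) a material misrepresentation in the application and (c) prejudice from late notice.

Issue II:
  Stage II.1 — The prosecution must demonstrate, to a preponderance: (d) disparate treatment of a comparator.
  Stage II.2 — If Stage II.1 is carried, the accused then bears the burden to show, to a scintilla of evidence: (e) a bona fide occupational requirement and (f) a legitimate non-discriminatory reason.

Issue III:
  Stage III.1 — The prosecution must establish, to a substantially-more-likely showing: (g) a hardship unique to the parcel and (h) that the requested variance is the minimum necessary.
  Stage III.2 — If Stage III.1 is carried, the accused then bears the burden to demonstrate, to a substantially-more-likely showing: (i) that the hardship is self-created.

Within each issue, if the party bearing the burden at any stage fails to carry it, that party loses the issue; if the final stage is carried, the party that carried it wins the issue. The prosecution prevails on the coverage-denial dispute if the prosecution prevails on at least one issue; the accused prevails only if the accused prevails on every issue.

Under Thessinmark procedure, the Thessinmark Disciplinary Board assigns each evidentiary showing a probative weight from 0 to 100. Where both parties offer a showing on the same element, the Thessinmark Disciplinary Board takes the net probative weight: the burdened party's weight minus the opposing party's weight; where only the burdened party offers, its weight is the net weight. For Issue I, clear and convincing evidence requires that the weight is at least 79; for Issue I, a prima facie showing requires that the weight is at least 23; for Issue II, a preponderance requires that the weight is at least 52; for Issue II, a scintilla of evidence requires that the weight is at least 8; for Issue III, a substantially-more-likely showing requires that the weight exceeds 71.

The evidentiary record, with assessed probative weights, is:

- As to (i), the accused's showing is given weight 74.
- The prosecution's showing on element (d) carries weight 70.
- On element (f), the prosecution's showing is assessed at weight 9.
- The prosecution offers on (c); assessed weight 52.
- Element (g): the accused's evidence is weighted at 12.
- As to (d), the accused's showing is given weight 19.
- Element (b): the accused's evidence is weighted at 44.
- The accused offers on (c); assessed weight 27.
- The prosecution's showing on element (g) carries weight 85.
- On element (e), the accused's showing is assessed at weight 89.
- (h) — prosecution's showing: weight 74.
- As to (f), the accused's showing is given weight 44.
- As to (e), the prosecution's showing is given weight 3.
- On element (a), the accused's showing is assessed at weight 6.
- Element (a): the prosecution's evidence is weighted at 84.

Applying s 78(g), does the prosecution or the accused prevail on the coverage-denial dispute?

accused

— Issue I —
Stage I.1 — burden on prosecution; standard: clear and convincing evidence (weight is at least 79).
    (a): 84 − 6 = 78 < 79 [not met]
  Not every element is met, so the prosecution fails to carry Stage I.1.
So the accused prevails on this issue.
— Issue II —
Stage II.1 — burden on prosecution; standard: a preponderance (weight is at least 52).
    (d): 70 − 19 = 51 < 52 [not met]
  Stage II.1 not carried; the prosecution fails its burden.
The analysis ends at Stage II.1; the accused prevails on this issue.
— Issue III —
At Stage III.1 the prosecution must meet a substantially-more-likely showing (weight exceeds 71): on (g) the weight is 85 less the opposing 12 gives net 73, which does exceed 71, so (g) meets the standard; on (h) the weight is 74, which does exceed 71, so (h) meets the standard.
  Stage III.1 is satisfied; the onus moves to the accused.
At Stage III.2 the accused must meet a substantially-more-likely showing (weight exceeds 71): on (i) the weight is 74, > 71, so (i) meets the standard.
  Stage III.2 carried; the final stage is satisfied.
Every stage carried; the accused prevails on this issue.
Per-issue: Issue I → accused; Issue II → accused; Issue III → accused. The prosecution must prevail on at least one issue; overall, the accused prevails.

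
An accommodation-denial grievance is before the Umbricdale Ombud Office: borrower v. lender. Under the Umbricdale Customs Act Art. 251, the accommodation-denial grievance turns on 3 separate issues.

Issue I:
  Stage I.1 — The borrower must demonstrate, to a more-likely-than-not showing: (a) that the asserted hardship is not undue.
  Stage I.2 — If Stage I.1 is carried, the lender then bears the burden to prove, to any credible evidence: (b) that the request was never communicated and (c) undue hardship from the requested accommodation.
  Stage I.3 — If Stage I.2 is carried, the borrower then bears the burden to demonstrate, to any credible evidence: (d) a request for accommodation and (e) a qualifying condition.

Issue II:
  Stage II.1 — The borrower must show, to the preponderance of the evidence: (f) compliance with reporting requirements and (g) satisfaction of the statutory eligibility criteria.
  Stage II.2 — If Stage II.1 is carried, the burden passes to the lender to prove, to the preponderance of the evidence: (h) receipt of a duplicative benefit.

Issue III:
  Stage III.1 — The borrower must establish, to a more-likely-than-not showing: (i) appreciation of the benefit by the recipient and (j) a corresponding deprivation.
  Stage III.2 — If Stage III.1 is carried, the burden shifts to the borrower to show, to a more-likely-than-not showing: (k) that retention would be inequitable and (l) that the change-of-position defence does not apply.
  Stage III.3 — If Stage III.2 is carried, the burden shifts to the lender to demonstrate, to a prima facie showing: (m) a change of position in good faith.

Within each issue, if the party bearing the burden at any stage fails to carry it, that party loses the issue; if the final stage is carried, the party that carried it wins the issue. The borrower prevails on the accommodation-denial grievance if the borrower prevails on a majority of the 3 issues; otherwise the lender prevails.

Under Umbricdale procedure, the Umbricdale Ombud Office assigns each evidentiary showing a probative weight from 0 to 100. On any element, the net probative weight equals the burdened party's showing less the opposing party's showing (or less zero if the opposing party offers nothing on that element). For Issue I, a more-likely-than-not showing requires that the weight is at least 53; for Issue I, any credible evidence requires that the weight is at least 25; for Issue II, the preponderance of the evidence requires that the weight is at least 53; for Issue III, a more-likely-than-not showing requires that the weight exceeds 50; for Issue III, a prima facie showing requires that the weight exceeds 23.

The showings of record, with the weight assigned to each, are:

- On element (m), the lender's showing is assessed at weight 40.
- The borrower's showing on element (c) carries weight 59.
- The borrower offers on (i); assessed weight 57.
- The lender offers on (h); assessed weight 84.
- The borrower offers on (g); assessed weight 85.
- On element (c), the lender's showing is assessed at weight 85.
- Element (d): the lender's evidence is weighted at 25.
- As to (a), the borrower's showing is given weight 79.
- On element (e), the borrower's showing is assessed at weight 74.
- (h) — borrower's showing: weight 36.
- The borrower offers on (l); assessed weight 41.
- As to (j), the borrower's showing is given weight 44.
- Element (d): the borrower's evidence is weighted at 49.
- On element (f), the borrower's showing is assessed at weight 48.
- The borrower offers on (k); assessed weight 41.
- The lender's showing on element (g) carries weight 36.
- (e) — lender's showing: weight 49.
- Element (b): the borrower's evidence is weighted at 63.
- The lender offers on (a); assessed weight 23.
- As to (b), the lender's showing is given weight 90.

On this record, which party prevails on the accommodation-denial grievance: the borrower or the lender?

lender

— Issue I —
At Stage I.1 the borrower must meet a more-likely-than-not showing (weight is at least 53): on (a) the weight is 79 less the opposing 23 gives net 56, which does reach 53, so (a) meets the standard.
  All elements met. The burden passes to the lender.
At Stage I.2 the lender must meet any credible evidence (weight is at least 25): on (b) the weight is 90 less the opposing 63 gives net 27, which does reach 25, so (b) meets the standard; on (c) the weight is 85 less the opposing 59 gives net 26, ≥ 25, so (c) meets the standard.
  Stage I.2 is satisfied; the onus moves to the borrower.
At Stage I.3 the borrower must meet any credible evidence (weight is at least 25): on (d) the weight is 49 less the opposing 25 gives net 24, which does not reach 25, so (d) does not meet the standard; on (e) the weight is 74 less the opposing 49 gives net 25, ≥ 25, so (e) meets the standard.
  Stage I.3 not carried; the borrower fails its burden.
So the lender prevails on this issue.
— Issue II —
Stage II.1 (borrower, the preponderance of the evidence, weight is at least 53): (f) 48 < 53 — fails; (g) net 85−36=49 < 53 — fails.
  The borrower does not carry Stage II.1.
So the lender prevails on this issue.
— Issue III —
Stage III.1 — burden on borrower; standard: a more-likely-than-not showing (weight exceeds 50).
    (i): 57 > 50 [met]
    (j): 44 ≤ 50 [not met]
  The borrower does not carry Stage III.1.
The lender prevails on this issue.
Per-issue: Issue I → lender; Issue II → lender; Issue III → lender. The borrower must prevail on a majority of issues; overall, the lender prevails.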